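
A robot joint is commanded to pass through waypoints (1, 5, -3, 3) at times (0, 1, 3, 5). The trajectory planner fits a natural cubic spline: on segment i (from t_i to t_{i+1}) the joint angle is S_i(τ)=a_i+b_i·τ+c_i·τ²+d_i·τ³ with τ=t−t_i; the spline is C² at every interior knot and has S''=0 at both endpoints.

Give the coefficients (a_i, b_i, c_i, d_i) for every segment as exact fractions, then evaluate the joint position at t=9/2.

Δ: Δ0=4, Δ1=-4, Δ2=3
row 1: diag=6, rhs=-48; c'=1/3, d'=-8
row 2: denom=8−2·1/3=22/3; d'=(42−2·-8)/(22/3)=87/11
back: M2=87/11
back: M1=-8−1/3·87/11=-117/11
M: M0=0, M1=-117/11, M2=87/11, M3=0
seg 0: a=1, c=M0/2=0, d=(M1−M0)/(6·1)=-39/22, b=Δ0−h0·(2M0+M1)/6=127/22
seg 1: a=5, c=M1/2=-117/22, d=(M2−M1)/(6·2)=17/11, b=Δ1−h1·(2M1+M2)/6=5/11
seg 2: a=-3, c=M2/2=87/22, d=(M3−M2)/(6·2)=-29/44, b=Δ2−h2·(2M2+M3)/6=-25/11
t_q=9/2 → seg 2, τ=3/2; S=-3+-25/11·τ+87/22·τ²+-29/44·τ³=93/352

  seg 0: a=1 b=127/22 c=0 d=-39/22
  seg 1: a=5 b=5/11 c=-117/22 d=17/11
  seg 2: a=-3 b=-25/11 c=87/22 d=-29/44
S(9/2) = 93/352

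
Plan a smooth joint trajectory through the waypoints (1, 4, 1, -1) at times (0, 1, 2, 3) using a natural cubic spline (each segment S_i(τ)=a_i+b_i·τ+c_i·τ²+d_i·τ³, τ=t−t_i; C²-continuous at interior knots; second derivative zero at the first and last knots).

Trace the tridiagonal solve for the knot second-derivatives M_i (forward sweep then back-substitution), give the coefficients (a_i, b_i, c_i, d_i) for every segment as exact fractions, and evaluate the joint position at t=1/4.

Δ: Δ0=3, Δ1=-3, Δ2=-2
row 1: diag=4, rhs=-36; c'=1/4, d'=-9
row 2: denom=4−1·1/4=15/4; d'=(6−1·-9)/(15/4)=4
back: M2=4
back: M1=-9−1/4·4=-10
M: M0=0, M1=-10, M2=4, M3=0
seg 0: a=1, c=M0/2=0, d=(M1−M0)/(6·1)=-5/3, b=Δ0−h0·(2M0+M1)/6=14/3
seg 1: a=4, c=M1/2=-5, d=(M2−M1)/(6·1)=7/3, b=Δ1−h1·(2M1+M2)/6=-1/3
seg 2: a=1, c=M2/2=2, d=(M3−M2)/(6·1)=-2/3, b=Δ2−h2·(2M2+M3)/6=-10/3
t_q=1/4 → seg 0, τ=1/4; S=1+14/3·τ+0·τ²+-5/3·τ³=137/64

  seg 0: a=1 b=14/3 c=0 d=-5/3
  seg 1: a=4 b=-1/3 c=-5 d=7/3
  seg 2: a=1 b=-10/3 c=2 d=-2/3
S(1/4) = 137/64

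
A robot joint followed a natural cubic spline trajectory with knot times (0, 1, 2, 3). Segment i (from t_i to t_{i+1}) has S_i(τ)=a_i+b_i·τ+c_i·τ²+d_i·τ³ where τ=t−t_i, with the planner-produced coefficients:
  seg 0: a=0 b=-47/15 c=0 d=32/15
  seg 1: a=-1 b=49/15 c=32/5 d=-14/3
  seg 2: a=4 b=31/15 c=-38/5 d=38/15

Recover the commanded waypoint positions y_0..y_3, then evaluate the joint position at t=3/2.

y_0=0 y_1=-1 y_2=4 y_3=1
S(3/2) = 33/20

y_0 = S_0(0) = a_0 = 0
y_1 = S_1(0) = a_1 = -1
y_2 = S_2(0) = a_2 = 4
y_3 = S_2(1) = 1
t_q=3/2 is in segment 1 (τ=1/2); S_1(τ)=33/20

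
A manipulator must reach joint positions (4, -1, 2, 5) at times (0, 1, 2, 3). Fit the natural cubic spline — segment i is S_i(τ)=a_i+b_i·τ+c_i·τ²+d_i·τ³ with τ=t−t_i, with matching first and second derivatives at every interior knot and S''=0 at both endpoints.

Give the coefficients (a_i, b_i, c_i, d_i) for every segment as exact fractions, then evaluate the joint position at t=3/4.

Δ: Δ0=-5, Δ1=3, Δ2=3
row 1: diag=4, rhs=48; c'=1/4, d'=12
row 2: denom=4−1·1/4=15/4; d'=(0−1·12)/(15/4)=-16/5
back: M2=-16/5
back: M1=12−1/4·-16/5=64/5
M: M0=0, M1=64/5, M2=-16/5, M3=0
seg 0: a=4, c=M0/2=0, d=(M1−M0)/(6·1)=32/15, b=Δ0−h0·(2M0+M1)/6=-107/15
seg 1: a=-1, c=M1/2=32/5, d=(M2−M1)/(6·1)=-8/3, b=Δ1−h1·(2M1+M2)/6=-11/15
seg 2: a=2, c=M2/2=-8/5, d=(M3−M2)/(6·1)=8/15, b=Δ2−h2·(2M2+M3)/6=61/15
t_q=3/4 → seg 0, τ=3/4; S=4+-107/15·τ+0·τ²+32/15·τ³=-9/20

  seg 0: a=4 b=-107/15 c=0 d=32/15
  seg 1: a=-1 b=-11/15 c=32/5 d=-8/3
  seg 2: a=2 b=61/15 c=-8/5 d=8/15
S(3/4) = -9/20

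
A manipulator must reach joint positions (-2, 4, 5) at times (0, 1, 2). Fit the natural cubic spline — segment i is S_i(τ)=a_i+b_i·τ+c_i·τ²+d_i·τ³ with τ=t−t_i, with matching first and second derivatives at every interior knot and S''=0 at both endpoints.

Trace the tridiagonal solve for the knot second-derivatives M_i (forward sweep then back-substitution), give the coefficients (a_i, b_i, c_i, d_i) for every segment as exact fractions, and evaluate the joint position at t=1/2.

Δ: Δ0=6, Δ1=1
row 1: diag=4, rhs=-30; c'=1/4, d'=-15/2
back: M1=-15/2
M: M0=0, M1=-15/2, M2=0
seg 0: a=-2, c=M0/2=0, d=(M1−M0)/(6·1)=-5/4, b=Δ0−h0·(2M0+M1)/6=29/4
seg 1: a=4, c=M1/2=-15/4, d=(M2−M1)/(6·1)=5/4, b=Δ1−h1·(2M1+M2)/6=7/2
t_q=1/2 → seg 0, τ=1/2; S=-2+29/4·τ+0·τ²+-5/4·τ³=47/32

  seg 0: a=-2 b=29/4 c=0 d=-5/4
  seg 1: a=4 b=7/2 c=-15/4 d=5/4
S(1/2) = 47/32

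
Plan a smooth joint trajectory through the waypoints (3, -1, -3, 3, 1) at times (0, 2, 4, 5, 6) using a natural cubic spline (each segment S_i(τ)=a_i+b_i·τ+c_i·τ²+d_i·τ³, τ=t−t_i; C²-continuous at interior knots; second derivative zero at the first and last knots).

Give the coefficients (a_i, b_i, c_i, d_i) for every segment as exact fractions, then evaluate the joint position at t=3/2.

Δ: Δ0=-2, Δ1=-1, Δ2=6, Δ3=-2
row 1: diag=8, rhs=6; c'=1/4, d'=3/4
row 2: denom=6−2·1/4=11/2; d'=(42−2·3/4)/(11/2)=81/11
row 3: denom=4−1·2/11=42/11; d'=(-48−1·81/11)/(42/11)=-29/2
back: M3=-29/2
back: M2=81/11−2/11·-29/2=10
back: M1=3/4−1/4·10=-7/4
M: M0=0, M1=-7/4, M2=10, M3=-29/2, M4=0
seg 0: a=3, c=M0/2=0, d=(M1−M0)/(6·2)=-7/48, b=Δ0−h0·(2M0+M1)/6=-17/12
seg 1: a=-1, c=M1/2=-7/8, d=(M2−M1)/(6·2)=47/48, b=Δ1−h1·(2M1+M2)/6=-19/6
seg 2: a=-3, c=M2/2=5, d=(M3−M2)/(6·1)=-49/12, b=Δ2−h2·(2M2+M3)/6=61/12
seg 3: a=3, c=M3/2=-29/4, d=(M4−M3)/(6·1)=29/12, b=Δ3−h3·(2M3+M4)/6=17/6
t_q=3/2 → seg 0, τ=3/2; S=3+-17/12·τ+0·τ²+-7/48·τ³=49/128

  seg 0: a=3 b=-17/12 c=0 d=-7/48
  seg 1: a=-1 b=-19/6 c=-7/8 d=47/48
  seg 2: a=-3 b=61/12 c=5 d=-49/12
  seg 3: a=3 b=17/6 c=-29/4 d=29/12
S(3/2) = 49/128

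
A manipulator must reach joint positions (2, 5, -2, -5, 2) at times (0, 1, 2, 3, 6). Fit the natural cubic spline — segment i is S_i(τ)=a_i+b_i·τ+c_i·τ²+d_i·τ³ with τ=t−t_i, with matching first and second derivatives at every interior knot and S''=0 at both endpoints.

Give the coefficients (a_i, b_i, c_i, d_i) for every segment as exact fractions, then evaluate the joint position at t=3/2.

Δ: Δ0=3, Δ1=-7, Δ2=-3, Δ3=7/3
row 1: diag=4, rhs=-60; c'=1/4, d'=-15
row 2: denom=4−1·1/4=15/4; d'=(24−1·-15)/(15/4)=52/5
row 3: denom=8−1·4/15=116/15; d'=(32−1·52/5)/(116/15)=81/29
back: M3=81/29
back: M2=52/5−4/15·81/29=280/29
back: M1=-15−1/4·280/29=-505/29
M: M0=0, M1=-505/29, M2=280/29, M3=81/29, M4=0
seg 0: a=2, c=M0/2=0, d=(M1−M0)/(6·1)=-505/174, b=Δ0−h0·(2M0+M1)/6=1027/174
seg 1: a=5, c=M1/2=-505/58, d=(M2−M1)/(6·1)=785/174, b=Δ1−h1·(2M1+M2)/6=-244/87
seg 2: a=-2, c=M2/2=140/29, d=(M3−M2)/(6·1)=-199/174, b=Δ2−h2·(2M2+M3)/6=-1163/174
seg 3: a=-5, c=M3/2=81/58, d=(M4−M3)/(6·3)=-9/58, b=Δ3−h3·(2M3+M4)/6=-40/87
t_q=3/2 → seg 1, τ=1/2; S=5+-244/87·τ+-505/58·τ²+785/174·τ³=921/464

  seg 0: a=2 b=1027/174 c=0 d=-505/174
  seg 1: a=5 b=-244/87 c=-505/58 d=785/174
  seg 2: a=-2 b=-1163/174 c=140/29 d=-199/174
  seg 3: a=-5 b=-40/87 c=81/58 d=-9/58
S(3/2) = 921/464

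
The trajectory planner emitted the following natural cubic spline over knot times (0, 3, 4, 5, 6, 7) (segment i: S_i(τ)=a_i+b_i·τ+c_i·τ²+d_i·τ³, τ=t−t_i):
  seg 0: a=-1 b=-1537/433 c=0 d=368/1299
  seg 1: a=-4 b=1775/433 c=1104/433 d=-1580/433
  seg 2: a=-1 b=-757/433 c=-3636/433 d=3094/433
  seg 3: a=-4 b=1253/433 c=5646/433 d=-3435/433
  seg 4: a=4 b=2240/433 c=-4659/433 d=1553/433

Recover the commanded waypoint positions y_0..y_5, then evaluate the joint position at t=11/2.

y_0 = S_0(0) = a_0 = -1
y_1 = S_1(0) = a_1 = -4
y_2 = S_2(0) = a_2 = -1
y_3 = S_3(0) = a_3 = -4
y_4 = S_4(0) = a_4 = 4
y_5 = S_4(1) = 2
t_q=11/2 is in segment 3 (τ=1/2); S_3(τ)=-987/3464

y_0=-1 y_1=-4 y_2=-1 y_3=-4 y_4=4 y_5=2
S(11/2) = -987/3464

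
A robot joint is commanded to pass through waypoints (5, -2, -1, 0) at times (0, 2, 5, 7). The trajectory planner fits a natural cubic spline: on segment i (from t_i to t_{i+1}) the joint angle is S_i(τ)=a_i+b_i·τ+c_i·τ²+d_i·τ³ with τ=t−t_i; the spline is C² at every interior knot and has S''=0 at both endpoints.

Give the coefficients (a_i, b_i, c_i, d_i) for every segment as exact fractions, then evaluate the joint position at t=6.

Δ: Δ0=-7/2, Δ1=1/3, Δ2=1/2
row 1: diag=10, rhs=23; c'=3/10, d'=23/10
row 2: denom=10−3·3/10=91/10; d'=(1−3·23/10)/(91/10)=-59/91
back: M2=-59/91
back: M1=23/10−3/10·-59/91=227/91
M: M0=0, M1=227/91, M2=-59/91, M3=0
seg 0: a=5, c=M0/2=0, d=(M1−M0)/(6·2)=227/1092, b=Δ0−h0·(2M0+M1)/6=-2365/546
seg 1: a=-2, c=M1/2=227/182, d=(M2−M1)/(6·3)=-11/63, b=Δ1−h1·(2M1+M2)/6=-1003/546
seg 2: a=-1, c=M2/2=-59/182, d=(M3−M2)/(6·2)=59/1092, b=Δ2−h2·(2M2+M3)/6=509/546
t_q=6 → seg 2, τ=1; S=-1+509/546·τ+-59/182·τ²+59/1092·τ³=-123/364

  seg 0: a=5 b=-2365/546 c=0 d=227/1092
  seg 1: a=-2 b=-1003/546 c=227/182 d=-11/63
  seg 2: a=-1 b=509/546 c=-59/182 d=59/1092
S(6) = -123/364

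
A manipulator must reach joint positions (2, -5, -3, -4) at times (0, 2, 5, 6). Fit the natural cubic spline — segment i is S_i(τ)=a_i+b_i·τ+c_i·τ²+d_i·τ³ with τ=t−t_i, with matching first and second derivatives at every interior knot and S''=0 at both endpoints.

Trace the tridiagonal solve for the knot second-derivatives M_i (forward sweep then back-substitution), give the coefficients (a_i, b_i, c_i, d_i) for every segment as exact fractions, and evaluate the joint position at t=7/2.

  seg 0: a=2 b=-1951/426 c=0 d=115/426
  seg 1: a=-5 b=-571/426 c=115/71 d=-45/142
  seg 2: a=-3 b=-38/213 c=-175/142 d=175/426
S(7/2) = -5039/1136

Δ: Δ0=-7/2, Δ1=2/3, Δ2=-1
row 1: diag=10, rhs=25; c'=3/10, d'=5/2
row 2: denom=8−3·3/10=71/10; d'=(-10−3·5/2)/(71/10)=-175/71
back: M2=-175/71
back: M1=5/2−3/10·-175/71=230/71
M: M0=0, M1=230/71, M2=-175/71, M3=0
seg 0: a=2, c=M0/2=0, d=(M1−M0)/(6·2)=115/426, b=Δ0−h0·(2M0+M1)/6=-1951/426
seg 1: a=-5, c=M1/2=115/71, d=(M2−M1)/(6·3)=-45/142, b=Δ1−h1·(2M1+M2)/6=-571/426
seg 2: a=-3, c=M2/2=-175/142, d=(M3−M2)/(6·1)=175/426, b=Δ2−h2·(2M2+M3)/6=-38/213
t_q=7/2 → seg 1, τ=3/2; S=-5+-571/426·τ+115/71·τ²+-45/142·τ³=-5039/1136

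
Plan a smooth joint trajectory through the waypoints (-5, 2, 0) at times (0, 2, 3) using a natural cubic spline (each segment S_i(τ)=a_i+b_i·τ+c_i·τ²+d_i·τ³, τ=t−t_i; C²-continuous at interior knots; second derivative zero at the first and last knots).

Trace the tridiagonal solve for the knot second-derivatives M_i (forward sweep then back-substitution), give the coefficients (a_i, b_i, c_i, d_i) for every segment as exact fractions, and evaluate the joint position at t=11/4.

Δ: Δ0=7/2, Δ1=-2
row 1: diag=6, rhs=-33; c'=1/6, d'=-11/2
back: M1=-11/2
M: M0=0, M1=-11/2, M2=0
seg 0: a=-5, c=M0/2=0, d=(M1−M0)/(6·2)=-11/24, b=Δ0−h0·(2M0+M1)/6=16/3
seg 1: a=2, c=M1/2=-11/4, d=(M2−M1)/(6·1)=11/12, b=Δ1−h1·(2M1+M2)/6=-1/6
t_q=11/4 → seg 1, τ=3/4; S=2+-1/6·τ+-11/4·τ²+11/12·τ³=183/256

  seg 0: a=-5 b=16/3 c=0 d=-11/24
  seg 1: a=2 b=-1/6 c=-11/4 d=11/12
S(11/4) = 183/256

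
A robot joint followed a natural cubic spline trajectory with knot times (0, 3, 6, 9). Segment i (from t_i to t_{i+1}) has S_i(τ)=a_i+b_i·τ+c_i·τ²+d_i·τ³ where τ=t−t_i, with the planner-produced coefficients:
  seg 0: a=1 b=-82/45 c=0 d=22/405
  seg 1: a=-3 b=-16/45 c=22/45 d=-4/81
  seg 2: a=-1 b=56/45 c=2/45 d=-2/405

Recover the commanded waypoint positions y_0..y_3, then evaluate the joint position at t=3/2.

y_0 = S_0(0) = a_0 = 1
y_1 = S_1(0) = a_1 = -3
y_2 = S_2(0) = a_2 = -1
y_3 = S_2(3) = 3
t_q=3/2 is in segment 0 (τ=3/2); S_0(τ)=-31/20

y_0=1 y_1=-3 y_2=-1 y_3=3
S(3/2) = -31/20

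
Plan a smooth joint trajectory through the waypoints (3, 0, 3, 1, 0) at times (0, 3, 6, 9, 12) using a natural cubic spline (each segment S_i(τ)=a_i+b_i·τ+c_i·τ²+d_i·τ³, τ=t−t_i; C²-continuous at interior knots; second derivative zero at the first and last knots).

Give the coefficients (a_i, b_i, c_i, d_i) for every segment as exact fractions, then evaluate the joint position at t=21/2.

Δ: Δ0=-1, Δ1=1, Δ2=-2/3, Δ3=-1/3
row 1: diag=12, rhs=12; c'=1/4, d'=1
row 2: denom=12−3·1/4=45/4; d'=(-10−3·1)/(45/4)=-52/45
row 3: denom=12−3·4/15=56/5; d'=(2−3·-52/45)/(56/5)=41/84
back: M3=41/84
back: M2=-52/45−4/15·41/84=-9/7
back: M1=1−1/4·-9/7=37/28
M: M0=0, M1=37/28, M2=-9/7, M3=41/84, M4=0
seg 0: a=3, c=M0/2=0, d=(M1−M0)/(6·3)=37/504, b=Δ0−h0·(2M0+M1)/6=-93/56
seg 1: a=0, c=M1/2=37/56, d=(M2−M1)/(6·3)=-73/504, b=Δ1−h1·(2M1+M2)/6=9/28
seg 2: a=3, c=M2/2=-9/14, d=(M3−M2)/(6·3)=149/1512, b=Δ2−h2·(2M2+M3)/6=3/8
seg 3: a=1, c=M3/2=41/168, d=(M4−M3)/(6·3)=-41/1512, b=Δ3−h3·(2M3+M4)/6=-23/28
t_q=21/2 → seg 3, τ=3/2; S=1+-23/28·τ+41/168·τ²+-41/1512·τ³=101/448

  seg 0: a=3 b=-93/56 c=0 d=37/504
  seg 1: a=0 b=9/28 c=37/56 d=-73/504
  seg 2: a=3 b=3/8 c=-9/14 d=149/1512
  seg 3: a=1 b=-23/28 c=41/168 d=-41/1512
S(21/2) = 101/448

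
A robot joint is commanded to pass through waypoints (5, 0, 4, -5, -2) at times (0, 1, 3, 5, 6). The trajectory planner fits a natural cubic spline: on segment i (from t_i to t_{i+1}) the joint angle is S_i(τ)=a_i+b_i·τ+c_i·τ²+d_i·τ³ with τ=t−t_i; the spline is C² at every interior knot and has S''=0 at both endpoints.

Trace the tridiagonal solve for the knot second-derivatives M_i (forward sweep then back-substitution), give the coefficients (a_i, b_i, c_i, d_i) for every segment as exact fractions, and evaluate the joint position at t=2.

Δ: Δ0=-5, Δ1=2, Δ2=-9/2, Δ3=3
row 1: diag=6, rhs=42; c'=1/3, d'=7
row 2: denom=8−2·1/3=22/3; d'=(-39−2·7)/(22/3)=-159/22
row 3: denom=6−2·3/11=60/11; d'=(45−2·-159/22)/(60/11)=109/10
back: M3=109/10
back: M2=-159/22−3/11·109/10=-51/5
back: M1=7−1/3·-51/5=52/5
M: M0=0, M1=52/5, M2=-51/5, M3=109/10, M4=0
seg 0: a=5, c=M0/2=0, d=(M1−M0)/(6·1)=26/15, b=Δ0−h0·(2M0+M1)/6=-101/15
seg 1: a=0, c=M1/2=26/5, d=(M2−M1)/(6·2)=-103/60, b=Δ1−h1·(2M1+M2)/6=-23/15
seg 2: a=4, c=M2/2=-51/10, d=(M3−M2)/(6·2)=211/120, b=Δ2−h2·(2M2+M3)/6=-4/3
seg 3: a=-5, c=M3/2=109/20, d=(M4−M3)/(6·1)=-109/60, b=Δ3−h3·(2M3+M4)/6=-19/30
t_q=2 → seg 1, τ=1; S=0+-23/15·τ+26/5·τ²+-103/60·τ³=39/20

  seg 0: a=5 b=-101/15 c=0 d=26/15
  seg 1: a=0 b=-23/15 c=26/5 d=-103/60
  seg 2: a=4 b=-4/3 c=-51/10 d=211/120
  seg 3: a=-5 b=-19/30 c=109/20 d=-109/60
S(2) = 39/20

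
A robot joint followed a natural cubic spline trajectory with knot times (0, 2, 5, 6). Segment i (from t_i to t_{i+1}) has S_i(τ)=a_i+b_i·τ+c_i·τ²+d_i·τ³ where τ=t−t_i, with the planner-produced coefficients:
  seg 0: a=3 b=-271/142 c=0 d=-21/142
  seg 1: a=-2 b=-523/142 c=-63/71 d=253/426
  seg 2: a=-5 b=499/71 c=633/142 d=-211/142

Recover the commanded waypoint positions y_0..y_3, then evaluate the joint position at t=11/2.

y_0 = S_0(0) = a_0 = 3
y_1 = S_1(0) = a_1 = -2
y_2 = S_2(0) = a_2 = -5
y_3 = S_2(1) = 5
t_q=11/2 is in segment 2 (τ=1/2); S_2(τ)=-633/1136

y_0=3 y_1=-2 y_2=-5 y_3=5
S(11/2) = -633/1136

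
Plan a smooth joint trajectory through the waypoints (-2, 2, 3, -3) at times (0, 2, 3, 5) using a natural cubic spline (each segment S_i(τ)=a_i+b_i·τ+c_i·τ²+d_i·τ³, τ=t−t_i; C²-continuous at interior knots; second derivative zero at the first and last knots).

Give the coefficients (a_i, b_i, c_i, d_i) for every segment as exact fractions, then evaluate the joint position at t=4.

Δ: Δ0=2, Δ1=1, Δ2=-3
row 1: diag=6, rhs=-6; c'=1/6, d'=-1
row 2: denom=6−1·1/6=35/6; d'=(-24−1·-1)/(35/6)=-138/35
back: M2=-138/35
back: M1=-1−1/6·-138/35=-12/35
M: M0=0, M1=-12/35, M2=-138/35, M3=0
seg 0: a=-2, c=M0/2=0, d=(M1−M0)/(6·2)=-1/35, b=Δ0−h0·(2M0+M1)/6=74/35
seg 1: a=2, c=M1/2=-6/35, d=(M2−M1)/(6·1)=-3/5, b=Δ1−h1·(2M1+M2)/6=62/35
seg 2: a=3, c=M2/2=-69/35, d=(M3−M2)/(6·2)=23/70, b=Δ2−h2·(2M2+M3)/6=-13/35
t_q=4 → seg 2, τ=1; S=3+-13/35·τ+-69/35·τ²+23/70·τ³=69/70

  seg 0: a=-2 b=74/35 c=0 d=-1/35
  seg 1: a=2 b=62/35 c=-6/35 d=-3/5
  seg 2: a=3 b=-13/35 c=-69/35 d=23/70
S(4) = 69/70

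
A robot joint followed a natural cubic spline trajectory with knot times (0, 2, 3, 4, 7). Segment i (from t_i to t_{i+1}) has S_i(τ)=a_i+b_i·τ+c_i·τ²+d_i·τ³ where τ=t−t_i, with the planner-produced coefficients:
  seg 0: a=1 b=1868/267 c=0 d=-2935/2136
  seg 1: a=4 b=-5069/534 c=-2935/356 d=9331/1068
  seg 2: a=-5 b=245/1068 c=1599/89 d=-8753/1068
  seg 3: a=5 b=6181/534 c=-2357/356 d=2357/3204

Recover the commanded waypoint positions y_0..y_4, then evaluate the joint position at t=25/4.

y_0 = S_0(0) = a_0 = 1
y_1 = S_1(0) = a_1 = 4
y_2 = S_2(0) = a_2 = -5
y_3 = S_3(0) = a_3 = 5
y_4 = S_3(3) = 0
t_q=25/4 is in segment 3 (τ=9/4); S_3(τ)=134545/22784

y_0=1 y_1=4 y_2=-5 y_3=5 y_4=0
S(25/4) = 134545/22784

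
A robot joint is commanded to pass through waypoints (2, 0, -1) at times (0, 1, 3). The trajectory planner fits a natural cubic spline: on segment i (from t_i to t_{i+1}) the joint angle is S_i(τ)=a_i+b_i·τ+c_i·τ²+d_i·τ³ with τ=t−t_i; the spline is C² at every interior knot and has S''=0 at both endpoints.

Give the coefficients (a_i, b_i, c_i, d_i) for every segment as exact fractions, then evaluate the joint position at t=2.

Δ: Δ0=-2, Δ1=-1/2
row 1: diag=6, rhs=9; c'=1/3, d'=3/2
back: M1=3/2
M: M0=0, M1=3/2, M2=0
seg 0: a=2, c=M0/2=0, d=(M1−M0)/(6·1)=1/4, b=Δ0−h0·(2M0+M1)/6=-9/4
seg 1: a=0, c=M1/2=3/4, d=(M2−M1)/(6·2)=-1/8, b=Δ1−h1·(2M1+M2)/6=-3/2
t_q=2 → seg 1, τ=1; S=0+-3/2·τ+3/4·τ²+-1/8·τ³=-7/8

  seg 0: a=2 b=-9/4 c=0 d=1/4
  seg 1: a=0 b=-3/2 c=3/4 d=-1/8
S(2) = -7/8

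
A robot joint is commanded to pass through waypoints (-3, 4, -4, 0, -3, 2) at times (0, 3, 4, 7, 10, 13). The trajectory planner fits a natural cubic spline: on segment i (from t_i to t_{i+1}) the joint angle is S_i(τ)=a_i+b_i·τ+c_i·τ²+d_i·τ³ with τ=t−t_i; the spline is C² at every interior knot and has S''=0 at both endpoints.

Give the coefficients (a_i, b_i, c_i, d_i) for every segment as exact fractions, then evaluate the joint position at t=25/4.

Δ: Δ0=7/3, Δ1=-8, Δ2=4/3, Δ3=-1, Δ4=5/3
row 1: diag=8, rhs=-62; c'=1/8, d'=-31/4
row 2: denom=8−1·1/8=63/8; d'=(56−1·-31/4)/(63/8)=170/21
row 3: denom=12−3·8/21=76/7; d'=(-14−3·170/21)/(76/7)=-67/19
row 4: denom=12−3·21/76=849/76; d'=(16−3·-67/19)/(849/76)=2020/849
back: M4=2020/849
back: M3=-67/19−21/76·2020/849=-1184/283
back: M2=170/21−8/21·-1184/283=2742/283
back: M1=-31/4−1/8·2742/283=-2536/283
M: M0=0, M1=-2536/283, M2=2742/283, M3=-1184/283, M4=2020/849, M5=0
seg 0: a=-3, c=M0/2=0, d=(M1−M0)/(6·3)=-1268/2547, b=Δ0−h0·(2M0+M1)/6=5785/849
seg 1: a=4, c=M1/2=-1268/283, d=(M2−M1)/(6·1)=2639/849, b=Δ1−h1·(2M1+M2)/6=-5627/849
seg 2: a=-4, c=M2/2=1371/283, d=(M3−M2)/(6·3)=-1963/2547, b=Δ2−h2·(2M2+M3)/6=-5318/849
seg 3: a=0, c=M3/2=-592/283, d=(M4−M3)/(6·3)=2786/7641, b=Δ3−h3·(2M3+M4)/6=1693/849
seg 4: a=-3, c=M4/2=1010/849, d=(M5−M4)/(6·3)=-1010/7641, b=Δ4−h4·(2M4+M5)/6=-605/849
t_q=25/4 → seg 2, τ=9/4; S=-4+-5318/849·τ+1371/283·τ²+-1963/2547·τ³=-42511/18112

  seg 0: a=-3 b=5785/849 c=0 d=-1268/2547
  seg 1: a=4 b=-5627/849 c=-1268/283 d=2639/849
  seg 2: a=-4 b=-5318/849 c=1371/283 d=-1963/2547
  seg 3: a=0 b=1693/849 c=-592/283 d=2786/7641
  seg 4: a=-3 b=-605/849 c=1010/849 d=-1010/7641
S(25/4) = -42511/18112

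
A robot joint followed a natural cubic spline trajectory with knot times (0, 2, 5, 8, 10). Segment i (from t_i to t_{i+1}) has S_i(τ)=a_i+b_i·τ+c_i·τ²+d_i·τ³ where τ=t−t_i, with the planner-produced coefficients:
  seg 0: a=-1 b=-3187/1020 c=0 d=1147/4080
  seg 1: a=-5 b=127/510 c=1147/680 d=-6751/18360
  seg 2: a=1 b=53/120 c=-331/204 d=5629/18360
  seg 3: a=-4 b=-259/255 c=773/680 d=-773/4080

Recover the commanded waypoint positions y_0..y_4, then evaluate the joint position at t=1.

y_0=-1 y_1=-5 y_2=1 y_3=-4 y_4=-3
S(1) = -5227/1360

y_0 = S_0(0) = a_0 = -1
y_1 = S_1(0) = a_1 = -5
y_2 = S_2(0) = a_2 = 1
y_3 = S_3(0) = a_3 = -4
y_4 = S_3(2) = -3
t_q=1 is in segment 0 (τ=1); S_0(τ)=-5227/1360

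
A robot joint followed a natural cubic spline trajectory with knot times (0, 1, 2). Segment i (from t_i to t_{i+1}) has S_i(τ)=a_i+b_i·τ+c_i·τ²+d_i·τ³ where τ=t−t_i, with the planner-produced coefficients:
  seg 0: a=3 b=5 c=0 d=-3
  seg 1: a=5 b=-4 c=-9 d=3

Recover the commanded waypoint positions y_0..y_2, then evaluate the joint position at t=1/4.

y_0=3 y_1=5 y_2=-5
S(1/4) = 269/64

y_0 = S_0(0) = a_0 = 3
y_1 = S_1(0) = a_1 = 5
y_2 = S_1(1) = -5
t_q=1/4 is in segment 0 (τ=1/4); S_0(τ)=269/64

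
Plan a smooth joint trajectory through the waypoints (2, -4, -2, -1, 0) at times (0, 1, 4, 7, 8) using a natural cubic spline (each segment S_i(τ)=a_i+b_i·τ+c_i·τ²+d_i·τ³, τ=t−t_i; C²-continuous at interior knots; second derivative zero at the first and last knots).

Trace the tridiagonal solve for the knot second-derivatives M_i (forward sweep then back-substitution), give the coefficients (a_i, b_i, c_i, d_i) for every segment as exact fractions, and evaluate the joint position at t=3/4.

  seg 0: a=2 b=-723/104 c=0 d=99/104
  seg 1: a=-4 b=-213/52 c=297/104 d=-1187/2808
  seg 2: a=-2 b=13/8 c=-37/39 d=485/2808
  seg 3: a=-1 b=31/52 c=63/104 d=-21/104
S(3/4) = -18719/6656

Δ: Δ0=-6, Δ1=2/3, Δ2=1/3, Δ3=1
row 1: diag=8, rhs=40; c'=3/8, d'=5
row 2: denom=12−3·3/8=87/8; d'=(-2−3·5)/(87/8)=-136/87
row 3: denom=8−3·8/29=208/29; d'=(4−3·-136/87)/(208/29)=63/52
back: M3=63/52
back: M2=-136/87−8/29·63/52=-74/39
back: M1=5−3/8·-74/39=297/52
M: M0=0, M1=297/52, M2=-74/39, M3=63/52, M4=0
seg 0: a=2, c=M0/2=0, d=(M1−M0)/(6·1)=99/104, b=Δ0−h0·(2M0+M1)/6=-723/104
seg 1: a=-4, c=M1/2=297/104, d=(M2−M1)/(6·3)=-1187/2808, b=Δ1−h1·(2M1+M2)/6=-213/52
seg 2: a=-2, c=M2/2=-37/39, d=(M3−M2)/(6·3)=485/2808, b=Δ2−h2·(2M2+M3)/6=13/8
seg 3: a=-1, c=M3/2=63/104, d=(M4−M3)/(6·1)=-21/104, b=Δ3−h3·(2M3+M4)/6=31/52
t_q=3/4 → seg 0, τ=3/4; S=2+-723/104·τ+0·τ²+99/104·τ³=-18719/6656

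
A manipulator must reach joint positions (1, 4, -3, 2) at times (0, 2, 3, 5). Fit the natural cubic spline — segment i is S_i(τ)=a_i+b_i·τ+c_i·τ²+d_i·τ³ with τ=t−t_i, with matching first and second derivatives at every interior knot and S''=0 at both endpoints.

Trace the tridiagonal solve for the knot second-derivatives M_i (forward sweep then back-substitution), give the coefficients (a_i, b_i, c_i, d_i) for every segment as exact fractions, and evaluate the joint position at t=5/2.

Δ: Δ0=3/2, Δ1=-7, Δ2=5/2
row 1: diag=6, rhs=-51; c'=1/6, d'=-17/2
row 2: denom=6−1·1/6=35/6; d'=(57−1·-17/2)/(35/6)=393/35
back: M2=393/35
back: M1=-17/2−1/6·393/35=-363/35
M: M0=0, M1=-363/35, M2=393/35, M3=0
seg 0: a=1, c=M0/2=0, d=(M1−M0)/(6·2)=-121/140, b=Δ0−h0·(2M0+M1)/6=347/70
seg 1: a=4, c=M1/2=-363/70, d=(M2−M1)/(6·1)=18/5, b=Δ1−h1·(2M1+M2)/6=-379/70
seg 2: a=-3, c=M2/2=393/70, d=(M3−M2)/(6·2)=-131/140, b=Δ2−h2·(2M2+M3)/6=-349/70
t_q=5/2 → seg 1, τ=1/2; S=4+-379/70·τ+-363/70·τ²+18/5·τ³=25/56

  seg 0: a=1 b=347/70 c=0 d=-121/140
  seg 1: a=4 b=-379/70 c=-363/70 d=18/5
  seg 2: a=-3 b=-349/70 c=393/70 d=-131/140
S(5/2) = 25/56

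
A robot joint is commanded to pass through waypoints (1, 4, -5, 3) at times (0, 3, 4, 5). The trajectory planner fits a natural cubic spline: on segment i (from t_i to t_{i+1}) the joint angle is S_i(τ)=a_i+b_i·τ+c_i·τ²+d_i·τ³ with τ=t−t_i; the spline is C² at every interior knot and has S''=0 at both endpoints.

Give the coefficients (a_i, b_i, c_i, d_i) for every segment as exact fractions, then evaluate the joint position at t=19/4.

  seg 0: a=1 b=202/31 c=0 d=-19/31
  seg 1: a=4 b=-311/31 c=-171/31 d=203/31
  seg 2: a=-5 b=-44/31 c=438/31 d=-146/31
S(19/4) = -103/992

Δ: Δ0=1, Δ1=-9, Δ2=8
row 1: diag=8, rhs=-60; c'=1/8, d'=-15/2
row 2: denom=4−1·1/8=31/8; d'=(102−1·-15/2)/(31/8)=876/31
back: M2=876/31
back: M1=-15/2−1/8·876/31=-342/31
M: M0=0, M1=-342/31, M2=876/31, M3=0
seg 0: a=1, c=M0/2=0, d=(M1−M0)/(6·3)=-19/31, b=Δ0−h0·(2M0+M1)/6=202/31
seg 1: a=4, c=M1/2=-171/31, d=(M2−M1)/(6·1)=203/31, b=Δ1−h1·(2M1+M2)/6=-311/31
seg 2: a=-5, c=M2/2=438/31, d=(M3−M2)/(6·1)=-146/31, b=Δ2−h2·(2M2+M3)/6=-44/31
t_q=19/4 → seg 2, τ=3/4; S=-5+-44/31·τ+438/31·τ²+-146/31·τ³=-103/992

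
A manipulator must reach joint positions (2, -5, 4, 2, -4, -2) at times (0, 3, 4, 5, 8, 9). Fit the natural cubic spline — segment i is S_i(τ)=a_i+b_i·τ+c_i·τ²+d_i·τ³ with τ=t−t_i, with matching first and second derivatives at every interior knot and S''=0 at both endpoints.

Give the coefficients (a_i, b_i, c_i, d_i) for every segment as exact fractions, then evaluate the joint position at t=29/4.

  seg 0: a=2 b=-4272/547 c=0 d=8987/14769
  seg 1: a=-5 b=4715/547 c=8987/1641 d=-8363/1641
  seg 2: a=4 b=7030/1641 c=-16102/1641 d=1930/547
  seg 3: a=2 b=-7804/1641 c=1268/1641 d=718/14769
  seg 4: a=-4 b=1958/1641 c=662/547 d=-662/1641
S(29/4) = -74123/17504

Δ: Δ0=-7/3, Δ1=9, Δ2=-2, Δ3=-2, Δ4=2
row 1: diag=8, rhs=68; c'=1/8, d'=17/2
row 2: denom=4−1·1/8=31/8; d'=(-66−1·17/2)/(31/8)=-596/31
row 3: denom=8−1·8/31=240/31; d'=(0−1·-596/31)/(240/31)=149/60
row 4: denom=8−3·31/80=547/80; d'=(24−3·149/60)/(547/80)=1324/547
back: M4=1324/547
back: M3=149/60−31/80·1324/547=2536/1641
back: M2=-596/31−8/31·2536/1641=-32204/1641
back: M1=17/2−1/8·-32204/1641=17974/1641
M: M0=0, M1=17974/1641, M2=-32204/1641, M3=2536/1641, M4=1324/547, M5=0
seg 0: a=2, c=M0/2=0, d=(M1−M0)/(6·3)=8987/14769, b=Δ0−h0·(2M0+M1)/6=-4272/547
seg 1: a=-5, c=M1/2=8987/1641, d=(M2−M1)/(6·1)=-8363/1641, b=Δ1−h1·(2M1+M2)/6=4715/547
seg 2: a=4, c=M2/2=-16102/1641, d=(M3−M2)/(6·1)=1930/547, b=Δ2−h2·(2M2+M3)/6=7030/1641
seg 3: a=2, c=M3/2=1268/1641, d=(M4−M3)/(6·3)=718/14769, b=Δ3−h3·(2M3+M4)/6=-7804/1641
seg 4: a=-4, c=M4/2=662/547, d=(M5−M4)/(6·1)=-662/1641, b=Δ4−h4·(2M4+M5)/6=1958/1641
t_q=29/4 → seg 3, τ=9/4; S=2+-7804/1641·τ+1268/1641·τ²+718/14769·τ³=-74123/17504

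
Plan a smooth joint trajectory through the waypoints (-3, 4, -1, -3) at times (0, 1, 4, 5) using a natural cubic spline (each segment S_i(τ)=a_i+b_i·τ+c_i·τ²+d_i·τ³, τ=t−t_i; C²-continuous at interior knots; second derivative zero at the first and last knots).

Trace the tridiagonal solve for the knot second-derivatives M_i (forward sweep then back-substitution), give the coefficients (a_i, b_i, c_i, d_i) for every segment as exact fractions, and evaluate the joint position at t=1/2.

Δ: Δ0=7, Δ1=-5/3, Δ2=-2
row 1: diag=8, rhs=-52; c'=3/8, d'=-13/2
row 2: denom=8−3·3/8=55/8; d'=(-2−3·-13/2)/(55/8)=28/11
back: M2=28/11
back: M1=-13/2−3/8·28/11=-82/11
M: M0=0, M1=-82/11, M2=28/11, M3=0
seg 0: a=-3, c=M0/2=0, d=(M1−M0)/(6·1)=-41/33, b=Δ0−h0·(2M0+M1)/6=272/33
seg 1: a=4, c=M1/2=-41/11, d=(M2−M1)/(6·3)=5/9, b=Δ1−h1·(2M1+M2)/6=149/33
seg 2: a=-1, c=M2/2=14/11, d=(M3−M2)/(6·1)=-14/33, b=Δ2−h2·(2M2+M3)/6=-94/33
t_q=1/2 → seg 0, τ=1/2; S=-3+272/33·τ+0·τ²+-41/33·τ³=85/88

  seg 0: a=-3 b=272/33 c=0 d=-41/33
  seg 1: a=4 b=149/33 c=-41/11 d=5/9
  seg 2: a=-1 b=-94/33 c=14/11 d=-14/33
S(1/2) = 85/88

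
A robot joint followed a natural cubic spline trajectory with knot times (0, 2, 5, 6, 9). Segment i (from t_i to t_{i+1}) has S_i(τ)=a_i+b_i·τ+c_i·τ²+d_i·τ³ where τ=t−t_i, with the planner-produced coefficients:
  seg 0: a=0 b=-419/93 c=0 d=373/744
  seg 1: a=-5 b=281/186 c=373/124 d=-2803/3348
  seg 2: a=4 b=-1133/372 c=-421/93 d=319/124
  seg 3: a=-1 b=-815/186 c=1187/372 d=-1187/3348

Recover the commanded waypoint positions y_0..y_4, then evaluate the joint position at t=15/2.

y_0=0 y_1=-5 y_2=4 y_3=-1 y_4=5
S(15/2) = -1577/992

y_0 = S_0(0) = a_0 = 0
y_1 = S_1(0) = a_1 = -5
y_2 = S_2(0) = a_2 = 4
y_3 = S_3(0) = a_3 = -1
y_4 = S_3(3) = 5
t_q=15/2 is in segment 3 (τ=3/2); S_3(τ)=-1577/992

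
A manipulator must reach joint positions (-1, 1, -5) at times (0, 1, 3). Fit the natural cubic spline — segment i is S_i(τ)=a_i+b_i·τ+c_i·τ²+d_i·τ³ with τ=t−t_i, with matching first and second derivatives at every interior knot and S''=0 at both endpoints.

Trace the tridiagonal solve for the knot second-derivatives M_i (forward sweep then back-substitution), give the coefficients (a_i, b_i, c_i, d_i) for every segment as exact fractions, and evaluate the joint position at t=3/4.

  seg 0: a=-1 b=17/6 c=0 d=-5/6
  seg 1: a=1 b=1/3 c=-5/2 d=5/12
S(3/4) = 99/128

Δ: Δ0=2, Δ1=-3
row 1: diag=6, rhs=-30; c'=1/3, d'=-5
back: M1=-5
M: M0=0, M1=-5, M2=0
seg 0: a=-1, c=M0/2=0, d=(M1−M0)/(6·1)=-5/6, b=Δ0−h0·(2M0+M1)/6=17/6
seg 1: a=1, c=M1/2=-5/2, d=(M2−M1)/(6·2)=5/12, b=Δ1−h1·(2M1+M2)/6=1/3
t_q=3/4 → seg 0, τ=3/4; S=-1+17/6·τ+0·τ²+-5/6·τ³=99/128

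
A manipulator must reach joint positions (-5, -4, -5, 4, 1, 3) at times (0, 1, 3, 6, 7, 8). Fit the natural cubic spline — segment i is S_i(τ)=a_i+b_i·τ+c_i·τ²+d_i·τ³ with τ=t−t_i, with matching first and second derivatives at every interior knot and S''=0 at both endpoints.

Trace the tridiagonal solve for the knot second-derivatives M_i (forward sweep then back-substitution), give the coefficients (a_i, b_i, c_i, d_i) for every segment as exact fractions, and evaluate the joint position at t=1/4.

  seg 0: a=-5 b=1161/760 c=0 d=-401/760
  seg 1: a=-4 b=-21/380 c=-1203/760 d=517/760
  seg 2: a=-5 b=135/76 c=1899/760 d=-1589/2280
  seg 3: a=4 b=-1557/760 c=-717/190 d=429/152
  seg 4: a=1 b=-429/380 c=3567/760 d=-1189/760
S(1/4) = -45005/9728

Δ: Δ0=1, Δ1=-1/2, Δ2=3, Δ3=-3, Δ4=2
row 1: diag=6, rhs=-9; c'=1/3, d'=-3/2
row 2: denom=10−2·1/3=28/3; d'=(21−2·-3/2)/(28/3)=18/7
row 3: denom=8−3·9/28=197/28; d'=(-36−3·18/7)/(197/28)=-1224/197
row 4: denom=4−1·28/197=760/197; d'=(30−1·-1224/197)/(760/197)=3567/380
back: M4=3567/380
back: M3=-1224/197−28/197·3567/380=-717/95
back: M2=18/7−9/28·-717/95=1899/380
back: M1=-3/2−1/3·1899/380=-1203/380
M: M0=0, M1=-1203/380, M2=1899/380, M3=-717/95, M4=3567/380, M5=0
seg 0: a=-5, c=M0/2=0, d=(M1−M0)/(6·1)=-401/760, b=Δ0−h0·(2M0+M1)/6=1161/760
seg 1: a=-4, c=M1/2=-1203/760, d=(M2−M1)/(6·2)=517/760, b=Δ1−h1·(2M1+M2)/6=-21/380
seg 2: a=-5, c=M2/2=1899/760, d=(M3−M2)/(6·3)=-1589/2280, b=Δ2−h2·(2M2+M3)/6=135/76
seg 3: a=4, c=M3/2=-717/190, d=(M4−M3)/(6·1)=429/152, b=Δ3−h3·(2M3+M4)/6=-1557/760
seg 4: a=1, c=M4/2=3567/760, d=(M5−M4)/(6·1)=-1189/760, b=Δ4−h4·(2M4+M5)/6=-429/380
t_q=1/4 → seg 0, τ=1/4; S=-5+1161/760·τ+0·τ²+-401/760·τ³=-45005/9728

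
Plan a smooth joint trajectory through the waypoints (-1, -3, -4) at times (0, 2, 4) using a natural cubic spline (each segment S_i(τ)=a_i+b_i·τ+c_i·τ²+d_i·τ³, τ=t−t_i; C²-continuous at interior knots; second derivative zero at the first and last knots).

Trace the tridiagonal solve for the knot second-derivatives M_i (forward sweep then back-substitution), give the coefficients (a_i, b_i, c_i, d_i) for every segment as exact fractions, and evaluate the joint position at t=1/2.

Δ: Δ0=-1, Δ1=-1/2
row 1: diag=8, rhs=3; c'=1/4, d'=3/8
back: M1=3/8
M: M0=0, M1=3/8, M2=0
seg 0: a=-1, c=M0/2=0, d=(M1−M0)/(6·2)=1/32, b=Δ0−h0·(2M0+M1)/6=-9/8
seg 1: a=-3, c=M1/2=3/16, d=(M2−M1)/(6·2)=-1/32, b=Δ1−h1·(2M1+M2)/6=-3/4
t_q=1/2 → seg 0, τ=1/2; S=-1+-9/8·τ+0·τ²+1/32·τ³=-399/256

  seg 0: a=-1 b=-9/8 c=0 d=1/32
  seg 1: a=-3 b=-3/4 c=3/16 d=-1/32
S(1/2) = -399/256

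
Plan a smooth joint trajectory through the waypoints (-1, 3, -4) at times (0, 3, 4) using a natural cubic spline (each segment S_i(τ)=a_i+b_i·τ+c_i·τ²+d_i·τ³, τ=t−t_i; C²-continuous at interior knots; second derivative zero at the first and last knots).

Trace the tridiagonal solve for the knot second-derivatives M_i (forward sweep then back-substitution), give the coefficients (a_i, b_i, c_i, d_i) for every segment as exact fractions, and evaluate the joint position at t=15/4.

  seg 0: a=-1 b=107/24 c=0 d=-25/72
  seg 1: a=3 b=-59/12 c=-25/8 d=25/24
S(15/4) = -1027/512

Δ: Δ0=4/3, Δ1=-7
row 1: diag=8, rhs=-50; c'=1/8, d'=-25/4
back: M1=-25/4
M: M0=0, M1=-25/4, M2=0
seg 0: a=-1, c=M0/2=0, d=(M1−M0)/(6·3)=-25/72, b=Δ0−h0·(2M0+M1)/6=107/24
seg 1: a=3, c=M1/2=-25/8, d=(M2−M1)/(6·1)=25/24, b=Δ1−h1·(2M1+M2)/6=-59/12
t_q=15/4 → seg 1, τ=3/4; S=3+-59/12·τ+-25/8·τ²+25/24·τ³=-1027/512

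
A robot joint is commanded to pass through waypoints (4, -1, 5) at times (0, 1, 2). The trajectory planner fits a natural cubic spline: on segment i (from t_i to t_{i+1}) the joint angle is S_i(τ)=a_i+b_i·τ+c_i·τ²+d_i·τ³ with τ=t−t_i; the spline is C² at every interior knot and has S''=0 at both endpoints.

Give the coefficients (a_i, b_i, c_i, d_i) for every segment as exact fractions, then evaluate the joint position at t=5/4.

Δ: Δ0=-5, Δ1=6
row 1: diag=4, rhs=66; c'=1/4, d'=33/2
back: M1=33/2
M: M0=0, M1=33/2, M2=0
seg 0: a=4, c=M0/2=0, d=(M1−M0)/(6·1)=11/4, b=Δ0−h0·(2M0+M1)/6=-31/4
seg 1: a=-1, c=M1/2=33/4, d=(M2−M1)/(6·1)=-11/4, b=Δ1−h1·(2M1+M2)/6=1/2
t_q=5/4 → seg 1, τ=1/4; S=-1+1/2·τ+33/4·τ²+-11/4·τ³=-103/256

  seg 0: a=4 b=-31/4 c=0 d=11/4
  seg 1: a=-1 b=1/2 c=33/4 d=-11/4
S(5/4) = -103/256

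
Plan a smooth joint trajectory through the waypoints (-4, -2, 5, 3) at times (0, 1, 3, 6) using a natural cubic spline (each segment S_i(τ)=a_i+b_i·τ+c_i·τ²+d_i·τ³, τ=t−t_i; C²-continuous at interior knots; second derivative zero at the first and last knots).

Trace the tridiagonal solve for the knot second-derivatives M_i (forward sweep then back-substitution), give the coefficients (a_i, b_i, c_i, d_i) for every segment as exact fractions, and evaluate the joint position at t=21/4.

Δ: Δ0=2, Δ1=7/2, Δ2=-2/3
row 1: diag=6, rhs=9; c'=1/3, d'=3/2
row 2: denom=10−2·1/3=28/3; d'=(-25−2·3/2)/(28/3)=-3
back: M2=-3
back: M1=3/2−1/3·-3=5/2
M: M0=0, M1=5/2, M2=-3, M3=0
seg 0: a=-4, c=M0/2=0, d=(M1−M0)/(6·1)=5/12, b=Δ0−h0·(2M0+M1)/6=19/12
seg 1: a=-2, c=M1/2=5/4, d=(M2−M1)/(6·2)=-11/24, b=Δ1−h1·(2M1+M2)/6=17/6
seg 2: a=5, c=M2/2=-3/2, d=(M3−M2)/(6·3)=1/6, b=Δ2−h2·(2M2+M3)/6=7/3
t_q=21/4 → seg 2, τ=9/4; S=5+7/3·τ+-3/2·τ²+1/6·τ³=583/128

  seg 0: a=-4 b=19/12 c=0 d=5/12
  seg 1: a=-2 b=17/6 c=5/4 d=-11/24
  seg 2: a=5 b=7/3 c=-3/2 d=1/6
S(21/4) = 583/128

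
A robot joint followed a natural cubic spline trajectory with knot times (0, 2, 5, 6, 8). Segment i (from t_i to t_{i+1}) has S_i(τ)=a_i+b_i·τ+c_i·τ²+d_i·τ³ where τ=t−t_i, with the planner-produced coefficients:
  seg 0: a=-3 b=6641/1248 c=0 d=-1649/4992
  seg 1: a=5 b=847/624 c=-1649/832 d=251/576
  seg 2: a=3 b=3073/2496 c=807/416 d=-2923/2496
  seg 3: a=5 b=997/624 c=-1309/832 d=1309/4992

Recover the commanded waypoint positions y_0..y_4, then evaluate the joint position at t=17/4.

y_0 = S_0(0) = a_0 = -3
y_1 = S_1(0) = a_1 = 5
y_2 = S_2(0) = a_2 = 3
y_3 = S_3(0) = a_3 = 5
y_4 = S_3(2) = 4
t_q=17/4 is in segment 1 (τ=9/4); S_1(τ)=158891/53248

y_0=-3 y_1=5 y_2=3 y_3=5 y_4=4
S(17/4) = 158891/53248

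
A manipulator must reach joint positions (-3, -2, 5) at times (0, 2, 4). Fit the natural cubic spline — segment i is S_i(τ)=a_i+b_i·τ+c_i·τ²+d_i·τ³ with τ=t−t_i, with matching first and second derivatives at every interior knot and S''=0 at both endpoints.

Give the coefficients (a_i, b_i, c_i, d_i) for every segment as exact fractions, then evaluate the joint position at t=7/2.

Δ: Δ0=1/2, Δ1=7/2
row 1: diag=8, rhs=18; c'=1/4, d'=9/4
back: M1=9/4
M: M0=0, M1=9/4, M2=0
seg 0: a=-3, c=M0/2=0, d=(M1−M0)/(6·2)=3/16, b=Δ0−h0·(2M0+M1)/6=-1/4
seg 1: a=-2, c=M1/2=9/8, d=(M2−M1)/(6·2)=-3/16, b=Δ1−h1·(2M1+M2)/6=2
t_q=7/2 → seg 1, τ=3/2; S=-2+2·τ+9/8·τ²+-3/16·τ³=371/128

  seg 0: a=-3 b=-1/4 c=0 d=3/16
  seg 1: a=-2 b=2 c=9/8 d=-3/16
S(7/2) = 371/128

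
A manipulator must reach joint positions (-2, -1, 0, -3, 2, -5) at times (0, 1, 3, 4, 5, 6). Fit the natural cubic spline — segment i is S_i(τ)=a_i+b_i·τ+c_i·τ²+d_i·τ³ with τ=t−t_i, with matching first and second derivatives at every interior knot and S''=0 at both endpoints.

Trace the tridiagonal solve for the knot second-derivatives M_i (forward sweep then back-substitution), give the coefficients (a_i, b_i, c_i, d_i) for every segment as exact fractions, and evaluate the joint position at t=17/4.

Δ: Δ0=1, Δ1=1/2, Δ2=-3, Δ3=5, Δ4=-7
row 1: diag=6, rhs=-3; c'=1/3, d'=-1/2
row 2: denom=6−2·1/3=16/3; d'=(-21−2·-1/2)/(16/3)=-15/4
row 3: denom=4−1·3/16=61/16; d'=(48−1·-15/4)/(61/16)=828/61
row 4: denom=4−1·16/61=228/61; d'=(-72−1·828/61)/(228/61)=-435/19
back: M4=-435/19
back: M3=828/61−16/61·-435/19=372/19
back: M2=-15/4−3/16·372/19=-141/19
back: M1=-1/2−1/3·-141/19=75/38
M: M0=0, M1=75/38, M2=-141/19, M3=372/19, M4=-435/19, M5=0
seg 0: a=-2, c=M0/2=0, d=(M1−M0)/(6·1)=25/76, b=Δ0−h0·(2M0+M1)/6=51/76
seg 1: a=-1, c=M1/2=75/76, d=(M2−M1)/(6·2)=-119/152, b=Δ1−h1·(2M1+M2)/6=63/38
seg 2: a=0, c=M2/2=-141/38, d=(M3−M2)/(6·1)=9/2, b=Δ2−h2·(2M2+M3)/6=-72/19
seg 3: a=-3, c=M3/2=186/19, d=(M4−M3)/(6·1)=-269/38, b=Δ3−h3·(2M3+M4)/6=87/38
seg 4: a=2, c=M4/2=-435/38, d=(M5−M4)/(6·1)=145/38, b=Δ4−h4·(2M4+M5)/6=12/19
t_q=17/4 → seg 3, τ=1/4; S=-3+87/38·τ+186/19·τ²+-269/38·τ³=-4685/2432

  seg 0: a=-2 b=51/76 c=0 d=25/76
  seg 1: a=-1 b=63/38 c=75/76 d=-119/152
  seg 2: a=0 b=-72/19 c=-141/38 d=9/2
  seg 3: a=-3 b=87/38 c=186/19 d=-269/38
  seg 4: a=2 b=12/19 c=-435/38 d=145/38
S(17/4) = -4685/2432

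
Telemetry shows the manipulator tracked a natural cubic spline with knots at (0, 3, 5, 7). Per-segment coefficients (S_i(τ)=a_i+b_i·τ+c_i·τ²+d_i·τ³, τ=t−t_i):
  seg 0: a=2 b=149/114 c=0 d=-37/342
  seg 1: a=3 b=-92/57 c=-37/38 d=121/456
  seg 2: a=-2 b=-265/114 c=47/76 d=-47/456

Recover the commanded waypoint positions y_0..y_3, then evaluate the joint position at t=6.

y_0=2 y_1=3 y_2=-2 y_3=-5
S(6) = -579/152

y_0 = S_0(0) = a_0 = 2
y_1 = S_1(0) = a_1 = 3
y_2 = S_2(0) = a_2 = -2
y_3 = S_2(2) = -5
t_q=6 is in segment 2 (τ=1); S_2(τ)=-579/152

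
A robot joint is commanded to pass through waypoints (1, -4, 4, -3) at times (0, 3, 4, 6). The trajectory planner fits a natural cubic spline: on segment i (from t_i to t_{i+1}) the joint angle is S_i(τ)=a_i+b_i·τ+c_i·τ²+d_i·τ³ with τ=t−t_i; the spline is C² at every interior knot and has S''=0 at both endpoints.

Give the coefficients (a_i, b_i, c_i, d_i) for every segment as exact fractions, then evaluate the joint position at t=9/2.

Δ: Δ0=-5/3, Δ1=8, Δ2=-7/2
row 1: diag=8, rhs=58; c'=1/8, d'=29/4
row 2: denom=6−1·1/8=47/8; d'=(-69−1·29/4)/(47/8)=-610/47
back: M2=-610/47
back: M1=29/4−1/8·-610/47=417/47
M: M0=0, M1=417/47, M2=-610/47, M3=0
seg 0: a=1, c=M0/2=0, d=(M1−M0)/(6·3)=139/282, b=Δ0−h0·(2M0+M1)/6=-1721/282
seg 1: a=-4, c=M1/2=417/94, d=(M2−M1)/(6·1)=-1027/282, b=Δ1−h1·(2M1+M2)/6=1016/141
seg 2: a=4, c=M2/2=-305/47, d=(M3−M2)/(6·2)=305/282, b=Δ2−h2·(2M2+M3)/6=1453/282
t_q=9/2 → seg 2, τ=1/2; S=4+1453/282·τ+-305/47·τ²+305/282·τ³=3827/752

  seg 0: a=1 b=-1721/282 c=0 d=139/282
  seg 1: a=-4 b=1016/141 c=417/94 d=-1027/282
  seg 2: a=4 b=1453/282 c=-305/47 d=305/282
S(9/2) = 3827/752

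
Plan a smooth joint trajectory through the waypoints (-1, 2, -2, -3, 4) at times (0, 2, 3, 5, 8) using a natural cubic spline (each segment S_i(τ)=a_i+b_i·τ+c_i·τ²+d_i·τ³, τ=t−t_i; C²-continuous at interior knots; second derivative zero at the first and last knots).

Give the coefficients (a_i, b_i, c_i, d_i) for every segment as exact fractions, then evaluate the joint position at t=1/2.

  seg 0: a=-1 b=3491/978 c=0 d=-253/489
  seg 1: a=2 b=-2581/978 c=-506/163 d=1705/978
  seg 2: a=-2 b=-1769/489 c=693/326 d=-1109/3912
  seg 3: a=-3 b=1451/978 c=277/652 d=-277/5868
S(1/2) = 939/1304

Δ: Δ0=3/2, Δ1=-4, Δ2=-1/2, Δ3=7/3
row 1: diag=6, rhs=-33; c'=1/6, d'=-11/2
row 2: denom=6−1·1/6=35/6; d'=(21−1·-11/2)/(35/6)=159/35
row 3: denom=10−2·12/35=326/35; d'=(17−2·159/35)/(326/35)=277/326
back: M3=277/326
back: M2=159/35−12/35·277/326=693/163
back: M1=-11/2−1/6·693/163=-1012/163
M: M0=0, M1=-1012/163, M2=693/163, M3=277/326, M4=0
seg 0: a=-1, c=M0/2=0, d=(M1−M0)/(6·2)=-253/489, b=Δ0−h0·(2M0+M1)/6=3491/978
seg 1: a=2, c=M1/2=-506/163, d=(M2−M1)/(6·1)=1705/978, b=Δ1−h1·(2M1+M2)/6=-2581/978
seg 2: a=-2, c=M2/2=693/326, d=(M3−M2)/(6·2)=-1109/3912, b=Δ2−h2·(2M2+M3)/6=-1769/489
seg 3: a=-3, c=M3/2=277/652, d=(M4−M3)/(6·3)=-277/5868, b=Δ3−h3·(2M3+M4)/6=1451/978
t_q=1/2 → seg 0, τ=1/2; S=-1+3491/978·τ+0·τ²+-253/489·τ³=939/1304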